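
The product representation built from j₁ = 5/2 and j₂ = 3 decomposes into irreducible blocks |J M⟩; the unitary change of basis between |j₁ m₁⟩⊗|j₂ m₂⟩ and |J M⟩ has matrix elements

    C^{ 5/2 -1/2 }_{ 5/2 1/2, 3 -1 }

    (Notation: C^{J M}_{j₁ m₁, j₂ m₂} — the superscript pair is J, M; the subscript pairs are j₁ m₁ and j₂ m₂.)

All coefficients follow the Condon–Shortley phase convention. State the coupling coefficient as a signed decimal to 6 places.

-0.478091  (= −√(8/35))

√[6·3!2!3!/9! · 3!2!2!4!2!3!] = √(288/35)
  +(−1)^0/∏(0,3,2,2,0,1)! = 1/24  (running 1/24)
  +(−1)^1/∏(1,2,1,1,1,2)! = -1/4  (running -5/24)
  +(−1)^2/∏(2,1,0,0,2,3)! = 1/24  (running -1/6)
⟨..|..⟩ = √(288/35)·(-1/6) = -0.478091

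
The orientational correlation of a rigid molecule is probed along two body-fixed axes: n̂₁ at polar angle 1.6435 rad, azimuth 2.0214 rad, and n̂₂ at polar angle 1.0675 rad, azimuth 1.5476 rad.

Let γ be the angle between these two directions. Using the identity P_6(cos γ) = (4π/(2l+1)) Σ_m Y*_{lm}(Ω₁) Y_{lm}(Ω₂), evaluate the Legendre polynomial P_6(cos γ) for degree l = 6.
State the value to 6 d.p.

-0.258866

Summing Y*_{l m}(θ₁,φ₁)·Y_{l m}(θ₂,φ₂) over m ∈ [−6, 6]; prefactor 4π/(2·6+1) = 0.966644:
  [-6]  conj(Y_{6,-6})(Ω₁) = (0.430599, -0.201651) ; Y_{6,-6}(Ω₂) = (-0.216182, -0.030284) ; Δ = (-0.099195, 0.030553)
  [-5]  conj(Y_{6,-5})(Ω₁) = (0.093111, 0.075638) ; Y_{6,-5}(Ω₂) = (0.048181, -0.413553) ; Δ = (0.035767, -0.034862)
  [-4]  conj(Y_{6,-4})(Ω₁) = (0.076335, -0.323656) ; Y_{6,-4}(Ω₂) = (0.326109, 0.030345) ; Δ = (0.034715, -0.103231)
  [-3]  conj(Y_{6,-3})(Ω₁) = (0.134806, -0.030002) ; Y_{6,-3}(Ω₂) = (0.006477, -0.092929) ; Δ = (-0.001915, -0.012722)
  [-2]  conj(Y_{6,-2})(Ω₁) = (-0.182167, -0.230130) ; Y_{6,-2}(Ω₂) = (0.349895, 0.016244) ; Δ = (-0.060001, -0.083480)
  [-1]  conj(Y_{6,-1})(Ω₁) = (0.062947, -0.130109) ; Y_{6,-1}(Ω₂) = (-0.000779, 0.033590) ; Δ = (0.004321, 0.002216)
  [+0]  conj(Y_{6,0})(Ω₁) = (-0.283182, -0.000000) ; Y_{6,0}(Ω₂) = (0.336121, 0.000000) ; Δ = (-0.095183, -0.000000)
  [+1]  conj(Y_{6,1})(Ω₁) = (-0.062947, -0.130109) ; Y_{6,1}(Ω₂) = (0.000779, 0.033590) ; Δ = (0.004321, -0.002216)
  [+2]  conj(Y_{6,2})(Ω₁) = (-0.182167, 0.230130) ; Y_{6,2}(Ω₂) = (0.349895, -0.016244) ; Δ = (-0.060001, 0.083480)
  [+3]  conj(Y_{6,3})(Ω₁) = (-0.134806, -0.030002) ; Y_{6,3}(Ω₂) = (-0.006477, -0.092929) ; Δ = (-0.001915, 0.012722)
  [+4]  conj(Y_{6,4})(Ω₁) = (0.076335, 0.323656) ; Y_{6,4}(Ω₂) = (0.326109, -0.030345) ; Δ = (0.034715, 0.103231)
  [+5]  conj(Y_{6,5})(Ω₁) = (-0.093111, 0.075638) ; Y_{6,5}(Ω₂) = (-0.048181, -0.413553) ; Δ = (0.035767, 0.034862)
  [+6]  conj(Y_{6,6})(Ω₁) = (0.430599, 0.201651) ; Y_{6,6}(Ω₂) = (-0.216182, 0.030284) ; Δ = (-0.099195, -0.030553)
Σ over m = (-0.267799, -0.000000); ×(4π/13) → (-0.258866, -0.000000). Real part: -0.258866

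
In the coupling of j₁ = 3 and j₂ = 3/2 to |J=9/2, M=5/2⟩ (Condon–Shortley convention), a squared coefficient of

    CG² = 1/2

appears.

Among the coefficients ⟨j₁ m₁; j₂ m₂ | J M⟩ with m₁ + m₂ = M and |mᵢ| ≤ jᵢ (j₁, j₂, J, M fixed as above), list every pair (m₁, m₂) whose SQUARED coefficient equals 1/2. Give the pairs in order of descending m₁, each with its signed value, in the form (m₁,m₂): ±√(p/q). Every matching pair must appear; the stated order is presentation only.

Admissible pairs with m₁+m₂ = M = 5/2: (1,3/2), (2,1/2), (3,-1/2)
  (m₁,m₂)=(3,-1/2): CG² = 1/12, CG = +√(1/12)
  (m₁,m₂)=(2,1/2): CG² = 1/2, CG = +√(1/2)   ← matches the target
  (m₁,m₂)=(1,3/2): CG² = 5/12, CG = +√(5/12)
Pairs with CG² = 1/2: (2,1/2): +√(1/2)

(2,1/2): +√(1/2)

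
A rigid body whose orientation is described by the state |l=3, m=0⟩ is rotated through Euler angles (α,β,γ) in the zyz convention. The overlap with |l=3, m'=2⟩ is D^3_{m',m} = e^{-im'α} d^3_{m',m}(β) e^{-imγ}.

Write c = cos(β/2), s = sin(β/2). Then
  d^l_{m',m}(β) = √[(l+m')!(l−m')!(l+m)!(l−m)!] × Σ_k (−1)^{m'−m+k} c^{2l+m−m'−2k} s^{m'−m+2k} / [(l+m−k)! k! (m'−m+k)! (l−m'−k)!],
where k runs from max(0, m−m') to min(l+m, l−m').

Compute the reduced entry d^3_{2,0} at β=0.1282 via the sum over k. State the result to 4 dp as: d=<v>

d=0.0222

d^3_{2,0}(β=0.1282) via the finite sum:
Half-angle: c=0.997946, s=0.064056. N=√(120·1·6·6)=65.726707
k∈{0,1} keeps every argument non-negative
  k=0: (−1)^2·65.7267/(12)·0.9979^4·0.0641^2 = +0.022290
  k=1: (−1)^3·65.7267/(12)·0.9979^2·0.0641^4 = -0.000092
d^3_{2,0}(0.1282) = +0.022290 -0.000092 = +0.022198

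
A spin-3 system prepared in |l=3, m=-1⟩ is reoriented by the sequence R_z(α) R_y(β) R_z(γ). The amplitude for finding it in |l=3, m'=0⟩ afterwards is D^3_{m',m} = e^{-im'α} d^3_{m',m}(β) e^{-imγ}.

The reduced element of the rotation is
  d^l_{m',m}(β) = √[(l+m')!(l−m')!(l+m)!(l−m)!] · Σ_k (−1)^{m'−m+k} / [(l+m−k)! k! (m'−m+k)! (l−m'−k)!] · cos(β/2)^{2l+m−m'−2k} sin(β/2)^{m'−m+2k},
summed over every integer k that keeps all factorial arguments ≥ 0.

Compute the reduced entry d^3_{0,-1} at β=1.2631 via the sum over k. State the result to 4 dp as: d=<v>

d=0.2234

d^3_{0,-1}(β=1.2631) via the finite sum:
With c≡cos(β/2)=0.807113 and s≡sin(β/2)=0.590396, N=[6·6·2·24]^{1/2}=41.569219
The bounds max(0,m−m')=0 and min(l+m,l−m')=2 give 3 terms
  k=0: (−1)^1·41.5692/(12)·0.8071^5·0.5904^1 = -0.700498
  k=1: (−1)^2·41.5692/(4)·0.8071^3·0.5904^3 = +1.124467
  k=2: (−1)^3·41.5692/(12)·0.8071^1·0.5904^5 = -0.200560
d^3_{0,-1}(1.2631) = -0.700498 +1.124467 -0.200560 = +0.223409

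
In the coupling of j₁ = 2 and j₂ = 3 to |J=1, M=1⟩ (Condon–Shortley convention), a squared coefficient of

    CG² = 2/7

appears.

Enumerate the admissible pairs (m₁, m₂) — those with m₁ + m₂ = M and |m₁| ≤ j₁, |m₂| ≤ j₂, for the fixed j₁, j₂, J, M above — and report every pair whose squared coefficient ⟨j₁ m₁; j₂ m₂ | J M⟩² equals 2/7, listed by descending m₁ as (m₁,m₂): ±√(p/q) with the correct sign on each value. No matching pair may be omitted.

(-1,2): −√(2/7)

Admissible pairs with m₁+m₂ = M = 1: (-2,3), (-1,2), (0,1), (1,0), (2,-1)
  (m₁,m₂)=(2,-1): CG² = 1/35, CG = +√(1/35)
  (m₁,m₂)=(1,0): CG² = 3/35, CG = −√(3/35)
  (m₁,m₂)=(0,1): CG² = 6/35, CG = +√(6/35)
  (m₁,m₂)=(-1,2): CG² = 2/7, CG = −√(2/7)   ← matches the target
  (m₁,m₂)=(-2,3): CG² = 3/7, CG = +√(3/7)
Pairs with CG² = 2/7: (-1,2): −√(2/7)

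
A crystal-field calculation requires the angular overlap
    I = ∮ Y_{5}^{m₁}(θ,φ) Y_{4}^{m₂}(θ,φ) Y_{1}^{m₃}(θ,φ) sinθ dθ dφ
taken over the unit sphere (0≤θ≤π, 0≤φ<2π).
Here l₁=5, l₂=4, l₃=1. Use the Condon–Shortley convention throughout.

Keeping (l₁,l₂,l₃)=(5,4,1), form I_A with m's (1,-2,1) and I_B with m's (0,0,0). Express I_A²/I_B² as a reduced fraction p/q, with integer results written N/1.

Same 5,4,1: normalisation and zero-m 3j drop out of the ratio.
A: Δ: 8! 2! 0! / 11! → 1/495; sum: t=2:+1/2880 = 1/2880; 3j²(5 4 1; 1 -2 1) = Δ·Π!·Σ² = 2/165  (sign +1)
B: Δ: 8! 2! 0! / 11! → 1/495; sum: t=4:+1/576 = 1/576; 3j²(5 4 1; 0 0 0) = Δ·Π!·Σ² = 5/99  (sign -1)
I_A²/I_B² = (2/165)/(5/99) = 6/25

6/25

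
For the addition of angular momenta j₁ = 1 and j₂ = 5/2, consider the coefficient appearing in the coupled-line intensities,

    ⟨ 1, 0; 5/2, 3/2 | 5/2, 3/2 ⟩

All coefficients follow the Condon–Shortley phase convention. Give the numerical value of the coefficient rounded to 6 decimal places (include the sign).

j₁+j₂−J=1  J+j₁−j₂=1  J−j₁+j₂=4  j₁+j₂+J+1=7
(j₁±m₁, j₂±m₂, J±M) = (1,1,4,1,4,1)
P² = 576/35
sum k=0..1:
  [0] +1/24 = 1/24
  [1] −1/6 = -1/6
S = -1/8
C² = P²·S² = 9/35 ; C = -0.507093

−√(9/35) = -0.507093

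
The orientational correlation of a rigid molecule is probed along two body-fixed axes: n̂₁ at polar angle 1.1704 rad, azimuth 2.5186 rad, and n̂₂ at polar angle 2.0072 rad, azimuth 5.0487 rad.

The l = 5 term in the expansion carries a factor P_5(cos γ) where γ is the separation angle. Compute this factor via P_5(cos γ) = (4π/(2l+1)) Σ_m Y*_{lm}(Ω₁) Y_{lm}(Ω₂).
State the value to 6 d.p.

0.292097

Summing Y*_{l m}(θ₁,φ₁)·Y_{l m}(θ₂,φ₂) over m ∈ [−5, 5]; prefactor 4π/(2·5+1) = 1.142397:
  m=-5: Y*=(0.307302, 0.008185)  Y=(0.282019, -0.031364)  product (0.086922, -0.007330)
  m=-4: Y*=(-0.327650, -0.248886)  Y=(-0.093597, 0.407905)  product (0.132189, -0.110356)
  m=-3: Y*=(0.029160, 0.094878)  Y=(-0.132483, -0.083405)  product (0.004050, -0.015002)
  m=-2: Y*=(-0.097296, 0.288939)  Y=(-0.213548, 0.170097)  product (-0.028370, -0.078252)
  m=-1: Y*=(0.153854, -0.110534)  Y=(-0.079595, -0.227680)  product (-0.037412, -0.026231)
  m=+0: Y*=(0.265263, -0.000000)  Y=(-0.222679, 0.000000)  product (-0.059069, 0.000000)
  m=+1: Y*=(-0.153854, -0.110534)  Y=(0.079595, -0.227680)  product (-0.037412, 0.026231)
  m=+2: Y*=(-0.097296, -0.288939)  Y=(-0.213548, -0.170097)  product (-0.028370, 0.078252)
  m=+3: Y*=(-0.029160, 0.094878)  Y=(0.132483, -0.083405)  product (0.004050, 0.015002)
  m=+4: Y*=(-0.327650, 0.248886)  Y=(-0.093597, -0.407905)  product (0.132189, 0.110356)
  m=+5: Y*=(-0.307302, 0.008185)  Y=(-0.282019, -0.031364)  product (0.086922, 0.007330)
Accumulated sum (0.255688, -0.000000); after 4π/(2l+1) scaling, (0.292097, -0.000000) ⇒ P_5 = 0.292097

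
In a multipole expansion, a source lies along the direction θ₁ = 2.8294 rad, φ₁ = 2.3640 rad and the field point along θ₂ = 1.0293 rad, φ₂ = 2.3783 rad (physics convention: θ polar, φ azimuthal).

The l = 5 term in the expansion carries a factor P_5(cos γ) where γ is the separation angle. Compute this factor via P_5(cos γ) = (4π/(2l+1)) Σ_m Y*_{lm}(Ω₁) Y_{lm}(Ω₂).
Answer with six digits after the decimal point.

Term-by-term m-sum for l=5 (normalisation 4π/11 = 1.142397):
  m=-5: (+0.000931-0.000861i) × (+0.167464+0.134007i) = +0.000271-0.000019i  (running Σ = +0.000271-0.000019i)
  m=-4: (+0.012425+0.000388i) × (-0.406350+0.036024i) = -0.005063+0.000290i  (running Σ = -0.004791+0.000270i)
  m=-3: (+0.049485+0.051859i) × (+0.199451-0.227829i) = +0.021685-0.000931i  (running Σ = +0.016893-0.000660i)
  m=-2: (-0.004078+0.261214i) × (-0.005756-0.130109i) = +0.034010-0.000973i  (running Σ = +0.050903-0.001633i)
  m=-1: (-0.388740+0.382718i) × (+0.245347+0.234733i) = -0.185213+0.002649i  (running Σ = -0.134309+0.001015i)
  m=0: (-0.364801-0.000000i) × (+0.051247+0.000000i) = -0.018695-0.000000i  (running Σ = -0.153004+0.001015i)
  m=1: (+0.388740+0.382718i) × (-0.245347+0.234733i) = -0.185213-0.002649i  (running Σ = -0.338217-0.001633i)
  m=2: (-0.004078-0.261214i) × (-0.005756+0.130109i) = +0.034010+0.000973i  (running Σ = -0.304207-0.000660i)
  m=3: (-0.049485+0.051859i) × (-0.199451-0.227829i) = +0.021685+0.000931i  (running Σ = -0.282522+0.000270i)
  m=4: (+0.012425-0.000388i) × (-0.406350-0.036024i) = -0.005063-0.000290i  (running Σ = -0.287585-0.000019i)
  m=5: (-0.000931-0.000861i) × (-0.167464+0.134007i) = +0.000271+0.000019i  (running Σ = -0.287313+0.000000i)
Total Σ_m = -0.287313+0.000000i. Multiply by 1.142397: -0.328226+0.000000i. P_5(cos γ) = -0.328226

-0.328226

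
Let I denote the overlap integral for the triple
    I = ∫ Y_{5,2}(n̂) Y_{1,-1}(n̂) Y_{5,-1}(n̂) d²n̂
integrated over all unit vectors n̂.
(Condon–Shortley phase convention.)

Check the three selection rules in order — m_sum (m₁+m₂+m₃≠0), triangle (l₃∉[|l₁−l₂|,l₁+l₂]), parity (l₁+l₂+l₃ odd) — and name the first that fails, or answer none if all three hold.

parity

azimuthal sum: 2 − 1 − 1 = 0  ✓
4 ≤ 5 ≤ 6 (triangle on l)  ✓
L = 5 + 1 + 5 = 11 (odd)  ✗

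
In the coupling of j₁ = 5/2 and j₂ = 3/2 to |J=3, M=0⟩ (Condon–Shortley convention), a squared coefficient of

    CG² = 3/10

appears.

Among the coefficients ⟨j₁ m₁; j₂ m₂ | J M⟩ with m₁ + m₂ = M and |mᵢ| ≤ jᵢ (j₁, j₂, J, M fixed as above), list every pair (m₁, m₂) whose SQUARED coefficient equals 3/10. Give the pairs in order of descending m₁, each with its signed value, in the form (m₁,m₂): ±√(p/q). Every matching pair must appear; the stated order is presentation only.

(3/2,-3/2): +√(3/10); (-3/2,3/2): −√(3/10)

Admissible pairs with m₁+m₂ = M = 0: (-3/2,3/2), (-1/2,1/2), (1/2,-1/2), (3/2,-3/2)
  (m₁,m₂)=(3/2,-3/2): CG² = 3/10, CG = +√(3/10)   ← matches the target
  (m₁,m₂)=(1/2,-1/2): CG² = 1/5, CG = +√(1/5)
  (m₁,m₂)=(-1/2,1/2): CG² = 1/5, CG = −√(1/5)
  (m₁,m₂)=(-3/2,3/2): CG² = 3/10, CG = −√(3/10)   ← matches the target
Pairs with CG² = 3/10: (3/2,-3/2): +√(3/10); (-3/2,3/2): −√(3/10)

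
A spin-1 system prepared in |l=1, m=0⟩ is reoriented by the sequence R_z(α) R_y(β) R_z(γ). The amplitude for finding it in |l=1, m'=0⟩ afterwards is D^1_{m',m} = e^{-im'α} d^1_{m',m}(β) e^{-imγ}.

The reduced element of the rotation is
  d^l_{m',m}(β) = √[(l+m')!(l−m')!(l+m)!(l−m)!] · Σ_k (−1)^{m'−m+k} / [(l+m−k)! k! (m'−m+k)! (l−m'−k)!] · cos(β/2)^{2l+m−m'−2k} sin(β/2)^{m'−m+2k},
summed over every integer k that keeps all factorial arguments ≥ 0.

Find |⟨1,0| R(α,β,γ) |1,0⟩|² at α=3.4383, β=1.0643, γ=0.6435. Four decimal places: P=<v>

P=0.2353

First d^1_{0,0}(β=1.0643), then the phase factors e^{-i(0)α} and e^{-i(0)γ}:
Half-angle: c=0.861718, s=0.507387. N=√(1·1·1·1)=1.000000
k∈{0,1} keeps every argument non-negative
  k=0: (−1)^0·1.0000/(1)·0.8617^2·0.5074^0 = +0.742558
  k=1: (−1)^1·1.0000/(1)·0.8617^0·0.5074^2 = -0.257442
d^1_{0,0}(1.0643) = +0.742558 -0.257442 = +0.485116
|D^1_{0,0}|² = |d^1_{0,0}(β)|² = (+0.485116)² = 0.235338 (the z-rotation phases have unit modulus)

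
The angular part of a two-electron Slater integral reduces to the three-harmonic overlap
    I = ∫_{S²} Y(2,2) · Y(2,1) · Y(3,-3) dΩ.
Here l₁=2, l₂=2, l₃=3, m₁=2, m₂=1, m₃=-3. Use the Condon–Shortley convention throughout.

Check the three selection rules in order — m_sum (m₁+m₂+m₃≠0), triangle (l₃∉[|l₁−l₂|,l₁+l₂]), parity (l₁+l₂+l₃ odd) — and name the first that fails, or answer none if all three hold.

Σmᵢ = 0  ✓
l₃∈[|l₁−l₂|,l₁+l₂]=[0,4], have l₃=3  ✓
Σlᵢ = 7 ⇒ odd  ✗

parity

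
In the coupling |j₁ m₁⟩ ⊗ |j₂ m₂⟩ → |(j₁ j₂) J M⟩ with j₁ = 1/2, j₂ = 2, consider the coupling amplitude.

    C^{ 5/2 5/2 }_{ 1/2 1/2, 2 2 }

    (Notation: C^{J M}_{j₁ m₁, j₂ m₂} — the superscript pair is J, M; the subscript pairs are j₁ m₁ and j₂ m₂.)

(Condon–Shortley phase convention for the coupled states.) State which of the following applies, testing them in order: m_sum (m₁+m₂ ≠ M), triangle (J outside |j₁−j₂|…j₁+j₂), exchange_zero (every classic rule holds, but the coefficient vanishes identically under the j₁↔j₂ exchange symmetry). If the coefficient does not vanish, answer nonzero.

m-sum: m₁+m₂ = 1/2+2 = 5/2, M = 5/2  ✓
triangle: |j₁−j₂| = 3/2 ≤ J = 5/2 ≤ j₁+j₂ = 5/2  ✓
exchange: j₁≠j₂ or m₁≠m₂ — the exchange symmetry imposes no constraint here
value check: CG = +1 = +1.000000 ≠ 0

nonzero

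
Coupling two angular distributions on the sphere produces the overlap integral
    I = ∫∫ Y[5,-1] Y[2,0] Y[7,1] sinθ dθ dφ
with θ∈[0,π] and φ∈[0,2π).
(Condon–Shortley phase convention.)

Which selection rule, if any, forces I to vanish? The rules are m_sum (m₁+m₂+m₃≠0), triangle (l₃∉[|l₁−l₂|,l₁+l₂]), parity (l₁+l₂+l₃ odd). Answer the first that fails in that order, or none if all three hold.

m₁+m₂+m₃ = -1 + 0 + 1 = 0  ✓
triangle: |5−2|=3 ≤ l₃=7 ≤ 5+2=7  ✓
parity: l₁+l₂+l₃ = 14 is even  ✓

none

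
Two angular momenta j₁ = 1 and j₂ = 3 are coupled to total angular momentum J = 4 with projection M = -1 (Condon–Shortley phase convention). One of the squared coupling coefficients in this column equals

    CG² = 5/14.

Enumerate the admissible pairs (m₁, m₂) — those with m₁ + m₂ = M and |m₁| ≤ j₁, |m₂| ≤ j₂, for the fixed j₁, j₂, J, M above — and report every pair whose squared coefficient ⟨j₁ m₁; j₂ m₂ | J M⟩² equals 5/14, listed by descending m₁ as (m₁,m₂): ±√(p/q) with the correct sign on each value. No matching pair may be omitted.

(-1,0): +√(5/14)

Admissible pairs with m₁+m₂ = M = -1: (-1,0), (0,-1), (1,-2)
  (m₁,m₂)=(1,-2): CG² = 3/28, CG = +√(3/28)
  (m₁,m₂)=(0,-1): CG² = 15/28, CG = +√(15/28)
  (m₁,m₂)=(-1,0): CG² = 5/14, CG = +√(5/14)   ← matches the target
Pairs with CG² = 5/14: (-1,0): +√(5/14)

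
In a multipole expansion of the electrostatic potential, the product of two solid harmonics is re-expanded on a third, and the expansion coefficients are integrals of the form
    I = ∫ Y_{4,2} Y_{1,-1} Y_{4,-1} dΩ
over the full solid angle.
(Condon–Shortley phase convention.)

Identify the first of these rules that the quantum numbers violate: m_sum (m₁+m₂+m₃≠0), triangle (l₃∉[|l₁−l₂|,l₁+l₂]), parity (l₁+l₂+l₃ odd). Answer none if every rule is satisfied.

azimuthal sum: 2 − 1 − 1 = 0  ✓
3 ≤ 4 ≤ 5 (triangle on l)  ✓
L = 4 + 1 + 4 = 9 (odd)  ✗

parity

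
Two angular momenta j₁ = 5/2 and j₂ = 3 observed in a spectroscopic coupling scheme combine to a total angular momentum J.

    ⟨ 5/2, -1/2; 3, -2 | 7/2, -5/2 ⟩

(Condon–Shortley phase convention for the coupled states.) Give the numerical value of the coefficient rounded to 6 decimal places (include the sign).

-0.178174

triangle: 2!·3!·4!/10! = 288/3628800
(j±m)!: 2!·3!·1!·5!·1!·6! = 1036800
prefactor² = (2J+1)·Δ·N² = 4608/7
  k=0: +1/(0!·2!·3!·1!·0!·3!) = 1/72
  k=1: −1/(1!·1!·2!·0!·1!·4!) = -1/48
Σ = -1/144  ⇒  CG² = 4608/7·(-1/144)² = 2/63
CG = −√(2/63) = -0.178174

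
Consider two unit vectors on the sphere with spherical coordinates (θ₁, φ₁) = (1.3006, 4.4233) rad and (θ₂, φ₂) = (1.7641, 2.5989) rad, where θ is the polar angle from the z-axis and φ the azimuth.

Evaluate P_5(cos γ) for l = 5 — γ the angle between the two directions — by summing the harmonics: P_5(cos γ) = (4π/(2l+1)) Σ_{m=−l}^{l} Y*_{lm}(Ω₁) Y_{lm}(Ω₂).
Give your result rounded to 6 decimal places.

-0.346565

Expand P_5 via completeness: Σ_{m} conj(Y_{5,m}) at Ω₁ times Y_{5,m} at Ω₂ —
  m=-5: Y*=-0.38280 - 0.04824j  Y=0.38436 - 0.17541j  product -0.15559 + 0.04860j
  m=-4: Y*=0.13608 - 0.30932j  Y=0.14766 - 0.21585j  product -0.04667 - 0.07505j
  m=-3: Y*=-0.08472 - 0.07187j  Y=-0.01250 + 0.21802j  product 0.01673 - 0.01757j
  m=-2: Y*=0.27665 - 0.18053j  Y=0.13010 + 0.24663j  product 0.08052 + 0.04474j
  m=-1: Y*=-0.00960 - 0.03229j  Y=-0.13780 - 0.08310j  product -0.00136 + 0.00525j
  m=+0: Y*=0.32254 + 0.00000j  Y=-0.28089 + 0.00000j  product -0.09060 + 0.00000j
  m=+1: Y*=0.00960 - 0.03229j  Y=0.13780 - 0.08310j  product -0.00136 - 0.00525j
  m=+2: Y*=0.27665 + 0.18053j  Y=0.13010 - 0.24663j  product 0.08052 - 0.04474j
  m=+3: Y*=0.08472 - 0.07187j  Y=0.01250 + 0.21802j  product 0.01673 + 0.01757j
  m=+4: Y*=0.13608 + 0.30932j  Y=0.14766 + 0.21585j  product -0.04667 + 0.07505j
  m=+5: Y*=0.38280 - 0.04824j  Y=-0.38436 - 0.17541j  product -0.15559 - 0.04860j
Accumulated sum -0.30337 + 0.00000j; after 4π/(2l+1) scaling, -0.34656 + 0.00000j ⇒ P_5 = -0.346565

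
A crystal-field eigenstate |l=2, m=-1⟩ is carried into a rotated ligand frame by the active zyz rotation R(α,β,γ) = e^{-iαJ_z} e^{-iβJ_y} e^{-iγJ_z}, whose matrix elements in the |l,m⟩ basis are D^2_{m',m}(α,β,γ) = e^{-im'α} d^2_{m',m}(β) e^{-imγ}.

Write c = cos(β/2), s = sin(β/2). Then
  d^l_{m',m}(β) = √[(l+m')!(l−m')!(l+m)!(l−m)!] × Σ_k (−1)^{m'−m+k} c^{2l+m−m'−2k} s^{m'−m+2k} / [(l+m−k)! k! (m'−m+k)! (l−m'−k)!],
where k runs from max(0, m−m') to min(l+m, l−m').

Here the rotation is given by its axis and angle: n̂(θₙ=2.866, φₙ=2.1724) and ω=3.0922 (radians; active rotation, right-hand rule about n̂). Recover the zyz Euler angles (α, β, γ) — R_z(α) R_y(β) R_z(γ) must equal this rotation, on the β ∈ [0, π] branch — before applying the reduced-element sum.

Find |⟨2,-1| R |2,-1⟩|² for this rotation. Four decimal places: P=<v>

P=0.4250

Axis–angle → zyz. n̂ = (sinθₙcosφₙ, sinθₙsinφₙ, cosθₙ) = (-0.154009, +0.224341, -0.962264), ω = 3.0922.
R = I cosω + sinω [n̂]ₓ + (1−cosω) n̂n̂ᵀ gives
  R = [-0.951372, -0.021550, +0.307290; -0.116568, -0.898184, -0.423884; +0.285137, -0.439092, +0.851995]
β = atan2(√(R₁₃²+R₂₃²), R₃₃) = 0.551013; α = atan2(R₂₃, R₁₃) mod 2π = 5.339657; γ = atan2(R₃₂, −R₃₁) mod 2π = 4.136450
Split into d^2_{-1,-1}(β=0.5510) × two z-phases.
With c≡cos(β/2)=0.962288 and s≡sin(β/2)=0.272034, N=[1·6·1·6]^{1/2}=6.000000
Admissible k: 0..1 (factorial args all ≥0)
  k=0: (−1)^0·6.0000/(6)·0.9623^4·0.2720^0 = +0.857471
  k=1: (−1)^1·6.0000/(2)·0.9623^2·0.2720^2 = -0.205579
d^2_{-1,-1}(0.5510) = +0.857471 -0.205579 = +0.651892
|D^2_{-1,-1}|² = |d^2_{-1,-1}(β)|² = (+0.651892)² = 0.424964 (the z-rotation phases have unit modulus)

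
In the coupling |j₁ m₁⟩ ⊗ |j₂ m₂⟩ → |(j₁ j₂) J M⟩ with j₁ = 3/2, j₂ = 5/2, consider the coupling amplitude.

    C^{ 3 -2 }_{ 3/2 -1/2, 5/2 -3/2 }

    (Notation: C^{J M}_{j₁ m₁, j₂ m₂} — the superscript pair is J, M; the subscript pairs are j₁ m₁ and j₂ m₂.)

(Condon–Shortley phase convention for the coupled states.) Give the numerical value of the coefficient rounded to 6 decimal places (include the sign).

+√(1/12) = +0.288675

triangle: 1!×2!×4!/8! = 48/40320
(j±m)!: 1!×2!×1!×4!×1!×5! = 5760
prefactor² = (2J+1)×Δ×N² = 48
  k=0: +1/(0!×1!×2!×1!×0!×3!) = 1/12
  k=1: −1/(1!×0!×1!×0!×1!×4!) = -1/24
Σ = 1/24  ⇒  CG² = 48×(1/24)² = 1/12
CG = +√(1/12) = +0.288675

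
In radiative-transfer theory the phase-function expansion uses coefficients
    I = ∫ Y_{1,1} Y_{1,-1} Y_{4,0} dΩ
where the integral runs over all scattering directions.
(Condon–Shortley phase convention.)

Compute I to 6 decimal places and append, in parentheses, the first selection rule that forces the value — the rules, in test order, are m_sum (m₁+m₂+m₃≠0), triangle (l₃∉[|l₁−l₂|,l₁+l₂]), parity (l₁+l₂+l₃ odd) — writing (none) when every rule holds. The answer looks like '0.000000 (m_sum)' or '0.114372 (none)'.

triangle: need 0≤l₃≤2, have 4; I=0

0.000000 (triangle)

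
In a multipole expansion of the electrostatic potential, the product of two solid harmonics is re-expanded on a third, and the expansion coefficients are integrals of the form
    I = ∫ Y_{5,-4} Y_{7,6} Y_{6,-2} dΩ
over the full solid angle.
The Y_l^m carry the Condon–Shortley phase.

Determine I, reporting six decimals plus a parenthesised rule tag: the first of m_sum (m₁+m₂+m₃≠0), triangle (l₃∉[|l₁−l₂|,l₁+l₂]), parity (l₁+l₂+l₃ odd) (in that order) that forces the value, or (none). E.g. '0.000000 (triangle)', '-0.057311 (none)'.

Checks pass: Σm=0; 18 even; l₃=6∈[2,12].
(2·5+1)(2·7+1)(2·6+1) = 2145
Δ: 6! 4! 8! / 19! → 1/174594420
sum: t=1:−1/4147200 t=2:+1/207360 t=3:−1/82944 t=4:+1/207360 t=5:−1/4147200 = -1/345600
3j²(5 7 6; 0 0 0) = Δ·Π!·Σ² = 420/46189  (sign -1)
sum: t=5:−1/116121600 t=6:+1/21772800 = 13/348364800
3j²(5 7 6; -4 6 -2) = Δ·Π!·Σ² = 169/9690  (sign +1)
combine: 4πI² = 2145·420/46189·169/9690 = 35490/104329
take √, sign -1: I = -0.16453017
No selection rule forces the value: the integral is nonzero (none).

-0.164530 (none)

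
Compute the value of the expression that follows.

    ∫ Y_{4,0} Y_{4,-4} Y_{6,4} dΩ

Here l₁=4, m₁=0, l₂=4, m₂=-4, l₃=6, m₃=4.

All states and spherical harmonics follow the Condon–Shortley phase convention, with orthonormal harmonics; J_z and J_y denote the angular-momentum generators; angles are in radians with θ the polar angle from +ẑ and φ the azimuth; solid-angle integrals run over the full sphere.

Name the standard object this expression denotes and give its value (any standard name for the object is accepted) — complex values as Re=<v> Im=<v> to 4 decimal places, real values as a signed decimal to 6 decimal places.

Gaunt coefficient, -0.190852

This is a Gaunt coefficient — the integral of a triple product of spherical harmonics over the sphere.
m-sum 0 ✓  L=14 even ✓  0≤6≤8 ✓
Π(2lᵢ+1) = 9×9×13 = 1053
triangle coeff Δ(4,4,6) = 1/1261260
Σ_t [0,2]: t=0:+1/4608 t=1:−1/1296 t=2:+1/4608 = -7/20736
(3j)²=20/1287 [(4 4 6; 0 0 0)], sign=-1
Σ_t [0,0]: t=0:+1/69120 = 1/69120
(3j)²=4/143 [(4 4 6; 0 -4 4)], sign=+1
⇒ 4πI² = 720/1573
I = (-1)√(720/1573/(4π)) = -0.19085211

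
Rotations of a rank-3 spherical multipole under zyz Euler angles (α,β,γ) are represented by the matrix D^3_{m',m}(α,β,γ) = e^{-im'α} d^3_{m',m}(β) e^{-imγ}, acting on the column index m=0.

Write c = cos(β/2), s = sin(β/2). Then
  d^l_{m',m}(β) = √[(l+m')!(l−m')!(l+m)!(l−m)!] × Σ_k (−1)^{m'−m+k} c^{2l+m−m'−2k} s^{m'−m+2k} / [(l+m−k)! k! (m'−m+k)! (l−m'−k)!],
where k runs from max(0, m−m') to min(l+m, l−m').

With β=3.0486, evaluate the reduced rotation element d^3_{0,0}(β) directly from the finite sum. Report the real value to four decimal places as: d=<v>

d^3_{0,0}(β=3.0486) via the finite sum:
c=cos(3.048600/2)=0.046480, s=sin(3.048600/2)=0.998919; N=√[6·6·6·6]=36.000000
k: max(0,(0)−(0))=0 … min(3+(0),3−(0))=3
  k=0: (−1)^0·36.0000/(36)·0.0465^6·0.9989^0 = +0.000000
  k=1: (−1)^1·36.0000/(4)·0.0465^4·0.9989^2 = -0.000042
  k=2: (−1)^2·36.0000/(4)·0.0465^2·0.9989^4 = +0.019359
  k=3: (−1)^3·36.0000/(36)·0.0465^0·0.9989^6 = -0.993533
d^3_{0,0}(3.0486) = +0.000000 -0.000042 +0.019359 -0.993533 = -0.974216

d=-0.9742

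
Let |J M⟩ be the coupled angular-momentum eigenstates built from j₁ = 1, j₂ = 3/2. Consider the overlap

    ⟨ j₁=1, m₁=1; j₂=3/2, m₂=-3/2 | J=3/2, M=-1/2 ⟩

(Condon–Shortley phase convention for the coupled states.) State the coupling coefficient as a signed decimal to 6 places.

+√(2/5) ≈ +0.632456

j₁+j₂−J=1  J+j₁−j₂=1  J−j₁+j₂=2  j₁+j₂+J+1=5
(j₁±m₁, j₂±m₂, J±M) = (2,0,0,3,1,2)
P² = 8/5
sum k=0..0:
  [0] +1/2 = 1/2
S = 1/2
C² = P²·S² = 2/5 ; C = +0.632456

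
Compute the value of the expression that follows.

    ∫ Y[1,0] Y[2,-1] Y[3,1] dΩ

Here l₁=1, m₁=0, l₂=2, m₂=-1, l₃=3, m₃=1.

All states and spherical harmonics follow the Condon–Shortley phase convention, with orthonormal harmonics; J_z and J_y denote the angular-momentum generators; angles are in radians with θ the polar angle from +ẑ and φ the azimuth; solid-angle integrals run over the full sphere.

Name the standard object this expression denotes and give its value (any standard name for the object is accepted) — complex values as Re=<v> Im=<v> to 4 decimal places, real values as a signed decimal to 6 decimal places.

Gaunt coefficient, -0.233597

This is a Gaunt coefficient — the integral of a triple product of spherical harmonics over the sphere.
Checks pass: Σm=0; 6 even; l₃=3∈[1,3].
(2·1+1)(2·2+1)(2·3+1) = 105
Δ: 0! 2! 4! / 7! → 1/105
sum: t=0:+1/4 = 1/4
3j²(1 2 3; 0 0 0) = Δ·Π!·Σ² = 3/35  (sign -1)
sum: t=0:+1/6 = 1/6
3j²(1 2 3; 0 -1 1) = Δ·Π!·Σ² = 8/105  (sign +1)
combine: 4πI² = 105·3/35·8/105 = 24/35
take √, sign -1: I = -0.23359668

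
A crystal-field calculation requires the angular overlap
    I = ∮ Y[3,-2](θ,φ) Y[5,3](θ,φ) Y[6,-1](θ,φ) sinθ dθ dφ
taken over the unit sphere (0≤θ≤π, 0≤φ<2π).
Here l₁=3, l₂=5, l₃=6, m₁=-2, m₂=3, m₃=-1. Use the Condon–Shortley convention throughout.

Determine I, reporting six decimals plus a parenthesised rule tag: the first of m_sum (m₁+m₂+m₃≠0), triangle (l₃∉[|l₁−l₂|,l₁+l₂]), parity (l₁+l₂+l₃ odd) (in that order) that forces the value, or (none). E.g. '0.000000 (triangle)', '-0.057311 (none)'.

0.166435 (none)

Checks pass: Σm=0; 14 even; l₃=6∈[2,8].
(2·3+1)(2·5+1)(2·6+1) = 1001
Δ: 2! 4! 8! / 15! → 1/675675
sum: t=0:+1/8640 t=1:−1/2304 t=2:+1/8640 = -7/34560
3j²(3 5 6; 0 0 0) = Δ·Π!·Σ² = 7/429  (sign -1)
sum: t=1:−1/120960 t=2:+1/17280 = 1/20160
3j²(3 5 6; -2 3 -1) = Δ·Π!·Σ² = 64/3003  (sign -1)
combine: 4πI² = 1001·7/429·64/3003 = 448/1287
take √, sign +1: I = 0.16643505
No selection rule forces the value: the integral is nonzero (none).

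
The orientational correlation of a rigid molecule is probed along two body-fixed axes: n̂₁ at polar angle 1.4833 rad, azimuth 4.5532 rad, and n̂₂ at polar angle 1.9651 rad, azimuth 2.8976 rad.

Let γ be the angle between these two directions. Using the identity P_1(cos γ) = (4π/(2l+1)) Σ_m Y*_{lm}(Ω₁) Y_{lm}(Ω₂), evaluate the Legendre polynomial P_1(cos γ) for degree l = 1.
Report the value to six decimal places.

Expand P_1 via completeness: Σ_{m} conj(Y_{1,m}) at Ω₁ times Y_{1,m} at Ω₂ —
  [-1]  conj(Y_{1,-1})(Ω₁) = -0.05456 - 0.33982j ; Y_{1,-1}(Ω₂) = -0.30953 - 0.07706j ; Δ = -0.00930 + 0.10939j
  [+0]  conj(Y_{1,0})(Ω₁) = 0.04270 + 0.00000j ; Y_{1,0}(Ω₂) = -0.18770 + 0.00000j ; Δ = -0.00801 + 0.00000j
  [+1]  conj(Y_{1,1})(Ω₁) = 0.05456 - 0.33982j ; Y_{1,1}(Ω₂) = 0.30953 - 0.07706j ; Δ = -0.00930 - 0.10939j
Total Σ_m = -0.02661 + 0.00000j. Multiply by 4.188790: -0.11147 + 0.00000j. P_1(cos γ) = -0.111473

-0.111473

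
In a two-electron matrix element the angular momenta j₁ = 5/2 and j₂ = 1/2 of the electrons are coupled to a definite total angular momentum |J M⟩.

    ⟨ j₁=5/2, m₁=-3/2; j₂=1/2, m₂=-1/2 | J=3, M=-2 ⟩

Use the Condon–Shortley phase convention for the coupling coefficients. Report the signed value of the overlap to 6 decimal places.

+√(5/6) = +0.912871

√[7·0!5!1!/7! · 1!4!0!1!1!5!] = √(480)
  +(−1)^0/∏(0,0,4,0,1,1)! = 1/24  (running 1/24)
⟨..|..⟩ = √(480)·(1/24) = +0.912871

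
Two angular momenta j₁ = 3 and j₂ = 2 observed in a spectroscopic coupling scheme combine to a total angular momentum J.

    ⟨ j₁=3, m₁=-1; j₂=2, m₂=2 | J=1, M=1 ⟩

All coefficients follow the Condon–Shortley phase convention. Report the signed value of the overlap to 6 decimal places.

triangle: 4!*2!*0!/7! = 48/5040
(j±m)!: 2!*4!*4!*0!*2!*0! = 2304
prefactor² = (2J+1)*Δ*N² = 2304/35
  k=4: +1/(4!*0!*0!*0!*2!*0!) = 1/48
Σ = 1/48  ⇒  CG² = 2304/35*(1/48)² = 1/35
CG = +√(1/35) = +0.169031

+√(1/35) ≈ +0.169031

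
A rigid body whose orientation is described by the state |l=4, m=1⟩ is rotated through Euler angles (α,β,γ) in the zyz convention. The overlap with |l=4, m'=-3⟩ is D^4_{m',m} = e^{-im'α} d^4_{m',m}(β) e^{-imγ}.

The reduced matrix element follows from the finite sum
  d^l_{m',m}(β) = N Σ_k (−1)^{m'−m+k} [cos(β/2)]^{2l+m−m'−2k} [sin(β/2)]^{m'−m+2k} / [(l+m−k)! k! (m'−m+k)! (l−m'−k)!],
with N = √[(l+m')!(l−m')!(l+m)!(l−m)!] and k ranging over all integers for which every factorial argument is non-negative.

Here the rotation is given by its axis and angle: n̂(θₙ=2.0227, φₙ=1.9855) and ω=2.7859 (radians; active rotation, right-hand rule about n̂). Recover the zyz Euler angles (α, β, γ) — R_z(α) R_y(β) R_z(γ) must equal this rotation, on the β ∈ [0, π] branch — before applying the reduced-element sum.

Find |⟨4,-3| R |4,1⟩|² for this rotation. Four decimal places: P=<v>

P=0.1996

Axis–angle → zyz. n̂ = (sinθₙcosφₙ, sinθₙsinφₙ, cosθₙ) = (-0.362473, +0.823362, -0.436679), ω = 2.7859.
R = I cosω + sinω [n̂]ₓ + (1−cosω) n̂n̂ᵀ gives
  R = [-0.682857, -0.426143, +0.593388; -0.730280, +0.376010, -0.570357; +0.019933, -0.822812, -0.567965]
β = atan2(√(R₁₃²+R₂₃²), R₃₃) = 2.174827; α = atan2(R₂₃, R₁₃) mod 2π = 5.517575; γ = atan2(R₃₂, −R₃₁) mod 2π = 4.688168
Split into d^4_{-3,1}(β=2.1748) × two z-phases.
c=cos(2.174827/2)=0.464777, s=sin(2.174827/2)=0.885428; N=√[1·5040·120·6]=1904.940944
k∈{4,5} keeps every argument non-negative
  k=4: (−1)^0·1904.9409/(144)·0.4648^4·0.8854^4 = +0.379411
  k=5: (−1)^1·1904.9409/(240)·0.4648^2·0.8854^6 = -0.826187
d^4_{-3,1}(2.1748) = +0.379411 -0.826187 = -0.446776
|D^4_{-3,1}|² = |d^4_{-3,1}(β)|² = (-0.446776)² = 0.199609 (the z-rotation phases have unit modulus)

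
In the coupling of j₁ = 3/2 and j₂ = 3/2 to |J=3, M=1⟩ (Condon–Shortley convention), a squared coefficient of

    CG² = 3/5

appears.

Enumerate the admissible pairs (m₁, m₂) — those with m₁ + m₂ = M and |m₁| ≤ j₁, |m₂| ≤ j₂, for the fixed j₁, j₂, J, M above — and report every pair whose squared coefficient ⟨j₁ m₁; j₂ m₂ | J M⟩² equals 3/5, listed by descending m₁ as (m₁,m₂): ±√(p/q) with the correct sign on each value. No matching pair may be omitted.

Admissible pairs with m₁+m₂ = M = 1: (-1/2,3/2), (1/2,1/2), (3/2,-1/2)
  (m₁,m₂)=(3/2,-1/2): CG² = 1/5, CG = +√(1/5)
  (m₁,m₂)=(1/2,1/2): CG² = 3/5, CG = +√(3/5)   ← matches the target
  (m₁,m₂)=(-1/2,3/2): CG² = 1/5, CG = +√(1/5)
Pairs with CG² = 3/5: (1/2,1/2): +√(3/5)

(1/2,1/2): +√(3/5)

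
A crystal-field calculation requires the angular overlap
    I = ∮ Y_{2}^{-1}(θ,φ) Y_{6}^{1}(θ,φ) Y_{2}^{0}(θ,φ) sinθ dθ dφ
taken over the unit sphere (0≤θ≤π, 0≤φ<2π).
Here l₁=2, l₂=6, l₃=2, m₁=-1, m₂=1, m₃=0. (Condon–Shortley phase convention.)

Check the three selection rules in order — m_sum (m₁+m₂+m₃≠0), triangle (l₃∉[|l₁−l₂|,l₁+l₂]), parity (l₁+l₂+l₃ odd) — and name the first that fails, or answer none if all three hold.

m₁+m₂+m₃ = -1 + 1 + 0 = 0  ✓
triangle: need |l₁−l₂| ≤ l₃ ≤ l₁+l₂ = [4,8]; l₃=2 is outside  ✗
parity: l₁+l₂+l₃ = 10 is even

triangle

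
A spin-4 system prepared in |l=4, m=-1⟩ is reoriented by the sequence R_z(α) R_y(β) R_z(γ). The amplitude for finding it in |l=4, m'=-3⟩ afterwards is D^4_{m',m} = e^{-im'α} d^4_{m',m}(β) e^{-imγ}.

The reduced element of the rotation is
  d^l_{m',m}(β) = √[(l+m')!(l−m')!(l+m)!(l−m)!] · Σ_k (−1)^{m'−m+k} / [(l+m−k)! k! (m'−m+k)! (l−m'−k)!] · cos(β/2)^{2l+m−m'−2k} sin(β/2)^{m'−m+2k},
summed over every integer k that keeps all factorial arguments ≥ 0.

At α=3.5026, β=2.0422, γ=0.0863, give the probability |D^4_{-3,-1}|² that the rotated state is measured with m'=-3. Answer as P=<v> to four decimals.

P=0.1629

D^4_{-3,-1}(3.5026,2.0422,0.0863) = e^{-i·-3·3.5026}·d^4_{-3,-1}(2.0422)·e^{-i·-1·0.0863}. Compute d first:
Half-angle: c=0.522428, s=0.852683. N=√(1·5040·6·120)=1904.940944
The bounds max(0,m−m')=2 and min(l+m,l−m')=3 give 2 terms
  k=2: (−1)^0·1904.9409/(240)·0.5224^6·0.8527^2 = +0.117329
  k=3: (−1)^1·1904.9409/(144)·0.5224^4·0.8527^4 = -0.520927
d^4_{-3,-1}(2.0422) = +0.117329 -0.520927 = -0.403598
|D^4_{-3,-1}|² = |d^4_{-3,-1}(β)|² = (-0.403598)² = 0.162891 (the z-rotation phases have unit modulus)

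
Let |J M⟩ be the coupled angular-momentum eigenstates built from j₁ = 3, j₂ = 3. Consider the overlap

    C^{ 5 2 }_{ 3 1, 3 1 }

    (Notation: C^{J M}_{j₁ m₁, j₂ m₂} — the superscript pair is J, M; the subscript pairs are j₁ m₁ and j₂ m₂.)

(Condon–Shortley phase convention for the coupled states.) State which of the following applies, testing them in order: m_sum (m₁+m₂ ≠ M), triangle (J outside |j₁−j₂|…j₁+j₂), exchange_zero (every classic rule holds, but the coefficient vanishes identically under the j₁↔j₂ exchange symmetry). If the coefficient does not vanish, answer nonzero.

m-sum: m₁+m₂ = 1+1 = 2, M = 2  ✓
triangle: |j₁−j₂| = 0 ≤ J = 5 ≤ j₁+j₂ = 6  ✓
exchange: j₁=j₂ and m₁=m₂, and (−1)^(j₁+j₂−J) = (−1)^1 = −1 forces ⟨j₁m₁;j₂m₂|JM⟩ = −⟨j₂m₂;j₁m₁|JM⟩ = −⟨j₁m₁;j₂m₂|JM⟩ ⇒ the coefficient vanishes identically
Racah sum check: Σ_k collapses to 0 ⇒ CG = 0

exchange_zero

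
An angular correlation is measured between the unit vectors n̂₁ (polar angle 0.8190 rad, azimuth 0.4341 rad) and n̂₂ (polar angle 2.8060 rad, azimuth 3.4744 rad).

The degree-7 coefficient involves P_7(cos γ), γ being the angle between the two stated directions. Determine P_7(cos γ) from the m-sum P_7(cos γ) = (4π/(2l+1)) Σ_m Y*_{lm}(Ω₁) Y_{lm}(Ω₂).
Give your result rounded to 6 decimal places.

Term-by-term m-sum for l=7 (normalisation 4π/15 = 0.837758):
  term(m=-7) = (-0.000009, -0.000008)   from Y*(Ω₁)=(-0.055194, 0.005699), Y(Ω₂)=(0.000145, 0.000152)
  term(m=-6) = (-0.000359, -0.000250)   from Y*(Ω₁)=(-0.166790, 0.099298), Y(Ω₂)=(0.000931, 0.002052)
  term(m=-5) = (-0.005086, -0.002821)   from Y*(Ω₁)=(-0.218077, 0.318965), Y(Ω₂)=(0.001402, 0.014988)
  term(m=-4) = (-0.028128, -0.012064)   from Y*(Ω₁)=(-0.072060, 0.431153), Y(Ω₂)=(-0.016614, 0.068016)
  term(m=-3) = (-0.031266, -0.009805)   from Y*(Ω₁)=(0.038044, 0.138272), Y(Ω₂)=(-0.123756, 0.192071)
  term(m=-2) = (0.142270, 0.029223)   from Y*(Ω₁)=(-0.191466, -0.226122), Y(Ω₂)=(-0.385550, 0.302711)
  term(m=-1) = (0.156625, 0.015919)   from Y*(Ω₁)=(-0.262003, -0.121463), Y(Ω₂)=(-0.515232, 0.178098)
  term(m=+0) = (0.013922, 0.000000)   from Y*(Ω₁)=(0.218794, -0.000000), Y(Ω₂)=(0.063630, 0.000000)
  term(m=+1) = (0.156625, -0.015919)   from Y*(Ω₁)=(0.262003, -0.121463), Y(Ω₂)=(0.515232, 0.178098)
  term(m=+2) = (0.142270, -0.029223)   from Y*(Ω₁)=(-0.191466, 0.226122), Y(Ω₂)=(-0.385550, -0.302711)
  term(m=+3) = (-0.031266, 0.009805)   from Y*(Ω₁)=(-0.038044, 0.138272), Y(Ω₂)=(0.123756, 0.192071)
  term(m=+4) = (-0.028128, 0.012064)   from Y*(Ω₁)=(-0.072060, -0.431153), Y(Ω₂)=(-0.016614, -0.068016)
  term(m=+5) = (-0.005086, 0.002821)   from Y*(Ω₁)=(0.218077, 0.318965), Y(Ω₂)=(-0.001402, 0.014988)
  term(m=+6) = (-0.000359, 0.000250)   from Y*(Ω₁)=(-0.166790, -0.099298), Y(Ω₂)=(0.000931, -0.002052)
  term(m=+7) = (-0.000009, 0.000008)   from Y*(Ω₁)=(0.055194, 0.005699), Y(Ω₂)=(-0.000145, 0.000152)
Σ over m = (0.482013, -0.000000); ×(4π/15) → (0.403810, -0.000000). Real part: 0.403810

0.403810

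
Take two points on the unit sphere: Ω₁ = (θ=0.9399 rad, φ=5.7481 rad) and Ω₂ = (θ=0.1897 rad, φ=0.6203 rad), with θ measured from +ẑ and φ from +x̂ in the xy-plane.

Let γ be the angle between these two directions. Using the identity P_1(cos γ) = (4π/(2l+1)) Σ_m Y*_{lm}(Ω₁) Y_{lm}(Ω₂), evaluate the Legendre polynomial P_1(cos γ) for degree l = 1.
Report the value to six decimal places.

0.640736

Term-by-term m-sum for l=1 (normalisation 4π/3 = 4.188790):
  m=-1: Y*=0.23999 - 0.14226j  Y=0.05301 - 0.03787j  product 0.00733 - 0.01663j
  m=+0: Y*=0.28821 + 0.00000j  Y=0.47984 + 0.00000j  product 0.13829 + 0.00000j
  m=+1: Y*=-0.23999 - 0.14226j  Y=-0.05301 - 0.03787j  product 0.00733 + 0.01663j
Total Σ_m = 0.15296 + 0.00000j. Multiply by 4.188790: 0.64074 + 0.00000j. P_1(cos γ) = 0.640736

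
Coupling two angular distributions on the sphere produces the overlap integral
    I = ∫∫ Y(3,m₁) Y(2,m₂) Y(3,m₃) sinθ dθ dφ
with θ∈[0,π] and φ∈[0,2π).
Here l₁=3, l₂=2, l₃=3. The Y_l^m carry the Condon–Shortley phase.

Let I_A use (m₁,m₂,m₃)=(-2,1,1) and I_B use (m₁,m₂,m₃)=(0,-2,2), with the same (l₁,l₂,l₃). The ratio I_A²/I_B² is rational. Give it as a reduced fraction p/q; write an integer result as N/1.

Same 3,2,3: normalisation and zero-m 3j drop out of the ratio.
A: Δ: 2! 4! 2! / 9! → 1/3780; sum: t=1:−1/48 t=2:+1/12 = 1/16; 3j²(3 2 3; -2 1 1) = Δ·Π!·Σ² = 1/28  (sign +1)
B: Δ: 2! 4! 2! / 9! → 1/3780; sum: t=0:+1/24 = 1/24; 3j²(3 2 3; 0 -2 2) = Δ·Π!·Σ² = 1/21  (sign -1)
I_A²/I_B² = (1/28)/(1/21) = 3/4

3/4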